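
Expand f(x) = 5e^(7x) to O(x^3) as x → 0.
5 + 35*x + 245*x**2/2 + O(x**3)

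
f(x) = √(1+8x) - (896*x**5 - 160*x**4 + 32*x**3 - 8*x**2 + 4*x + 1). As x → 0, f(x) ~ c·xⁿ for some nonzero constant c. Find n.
6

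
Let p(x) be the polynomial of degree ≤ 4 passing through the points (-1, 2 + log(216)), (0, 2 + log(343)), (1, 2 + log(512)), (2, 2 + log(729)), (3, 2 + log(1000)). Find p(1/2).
2 + log(448*2**(9/32)*3**(121/128)*5**(9/128)*7**(13/32)/9)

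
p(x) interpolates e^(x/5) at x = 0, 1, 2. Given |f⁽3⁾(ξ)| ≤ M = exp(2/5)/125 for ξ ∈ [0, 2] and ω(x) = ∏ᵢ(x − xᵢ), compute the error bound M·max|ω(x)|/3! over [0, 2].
sqrt(3)*exp(2/5)/3375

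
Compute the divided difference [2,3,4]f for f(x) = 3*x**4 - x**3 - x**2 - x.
155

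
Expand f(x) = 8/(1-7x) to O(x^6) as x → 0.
8 + 56*x + 392*x**2 + 2744*x**3 + 19208*x**4 + 134456*x**5 + O(x**6)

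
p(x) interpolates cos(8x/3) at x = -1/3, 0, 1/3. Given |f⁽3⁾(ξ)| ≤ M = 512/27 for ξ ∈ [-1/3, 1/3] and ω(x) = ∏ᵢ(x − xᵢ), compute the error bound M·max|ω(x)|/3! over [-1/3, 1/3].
512*sqrt(3)/19683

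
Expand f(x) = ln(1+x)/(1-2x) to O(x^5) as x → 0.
x + 3*x**2/2 + 10*x**3/3 + 77*x**4/12 + O(x**5)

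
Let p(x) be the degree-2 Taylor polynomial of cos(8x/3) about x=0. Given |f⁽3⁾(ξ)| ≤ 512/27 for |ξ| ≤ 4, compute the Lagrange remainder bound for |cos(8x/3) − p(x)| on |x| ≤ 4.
16384/81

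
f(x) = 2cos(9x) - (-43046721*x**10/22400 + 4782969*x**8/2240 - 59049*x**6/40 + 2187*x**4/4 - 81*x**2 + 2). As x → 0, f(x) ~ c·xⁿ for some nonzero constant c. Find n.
12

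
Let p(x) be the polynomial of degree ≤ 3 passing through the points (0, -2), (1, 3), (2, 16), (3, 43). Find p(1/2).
-1/8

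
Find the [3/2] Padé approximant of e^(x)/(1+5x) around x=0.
(1661*x**3/38685 + 13017*x**2/51580 + 9702*x/12895 + 1)/(-63861*x**2/51580 + 61282*x/12895 + 1)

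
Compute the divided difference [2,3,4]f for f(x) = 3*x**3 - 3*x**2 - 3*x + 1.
24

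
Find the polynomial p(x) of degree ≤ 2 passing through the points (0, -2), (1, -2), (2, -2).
-2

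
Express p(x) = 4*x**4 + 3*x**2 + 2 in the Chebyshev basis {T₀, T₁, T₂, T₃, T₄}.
(5)T₀ + (7/2)T₂ + (1/2)T₄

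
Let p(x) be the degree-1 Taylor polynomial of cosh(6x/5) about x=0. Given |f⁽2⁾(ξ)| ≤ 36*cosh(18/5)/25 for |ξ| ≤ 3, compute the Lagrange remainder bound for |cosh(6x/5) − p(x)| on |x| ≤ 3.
162*cosh(18/5)/25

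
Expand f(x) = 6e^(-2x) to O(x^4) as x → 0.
6 - 12*x + 12*x**2 - 8*x**3 + O(x**4)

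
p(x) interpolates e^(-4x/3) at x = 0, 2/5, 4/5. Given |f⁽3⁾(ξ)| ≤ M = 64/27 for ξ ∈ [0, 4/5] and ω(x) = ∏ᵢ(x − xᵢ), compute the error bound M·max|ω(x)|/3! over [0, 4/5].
512*sqrt(3)/91125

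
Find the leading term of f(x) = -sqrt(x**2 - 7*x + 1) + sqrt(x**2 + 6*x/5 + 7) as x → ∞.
41/10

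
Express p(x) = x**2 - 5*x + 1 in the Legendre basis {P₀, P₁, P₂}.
(4/3)P₀ + (-5)P₁ + (2/3)P₂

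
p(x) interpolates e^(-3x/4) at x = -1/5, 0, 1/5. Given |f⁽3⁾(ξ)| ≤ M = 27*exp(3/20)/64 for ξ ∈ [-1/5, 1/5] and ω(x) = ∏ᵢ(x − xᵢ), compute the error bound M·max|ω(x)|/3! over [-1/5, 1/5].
sqrt(3)*exp(3/20)/8000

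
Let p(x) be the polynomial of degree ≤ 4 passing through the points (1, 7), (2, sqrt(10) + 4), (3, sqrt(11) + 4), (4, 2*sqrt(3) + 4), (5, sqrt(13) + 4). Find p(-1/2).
-693*sqrt(10)/32 - 385*sqrt(3)/16 + 315*sqrt(13)/128 + 3977/128 + 1485*sqrt(11)/64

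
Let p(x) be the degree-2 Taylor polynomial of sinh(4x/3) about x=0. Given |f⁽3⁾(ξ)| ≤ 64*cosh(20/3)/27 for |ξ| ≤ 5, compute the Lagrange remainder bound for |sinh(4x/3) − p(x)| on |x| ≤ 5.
4000*cosh(20/3)/81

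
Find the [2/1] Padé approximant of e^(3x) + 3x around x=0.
(-3*x**2/2 + 5*x + 1)/(1 - x)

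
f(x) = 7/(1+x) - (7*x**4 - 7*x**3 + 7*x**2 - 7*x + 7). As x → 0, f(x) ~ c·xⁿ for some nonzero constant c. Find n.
5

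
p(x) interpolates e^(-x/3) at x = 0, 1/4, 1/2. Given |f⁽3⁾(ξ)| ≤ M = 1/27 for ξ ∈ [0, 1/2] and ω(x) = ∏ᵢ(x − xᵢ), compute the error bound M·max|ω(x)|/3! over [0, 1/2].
sqrt(3)/46656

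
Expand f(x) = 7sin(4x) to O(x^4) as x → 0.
28*x - 224*x**3/3 + O(x**4)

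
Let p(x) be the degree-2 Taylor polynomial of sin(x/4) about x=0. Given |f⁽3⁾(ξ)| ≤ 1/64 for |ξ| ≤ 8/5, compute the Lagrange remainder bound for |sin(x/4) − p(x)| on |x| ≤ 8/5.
4/375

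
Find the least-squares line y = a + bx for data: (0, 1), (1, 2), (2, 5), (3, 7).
a = 3/5, b = 21/10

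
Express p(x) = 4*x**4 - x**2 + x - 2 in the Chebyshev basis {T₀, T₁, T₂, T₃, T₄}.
-T₀ + T₁ + (3/2)T₂ + (1/2)T₄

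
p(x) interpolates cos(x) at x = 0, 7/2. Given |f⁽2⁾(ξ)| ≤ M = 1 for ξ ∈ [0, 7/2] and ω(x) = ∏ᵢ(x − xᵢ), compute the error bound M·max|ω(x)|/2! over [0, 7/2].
49/32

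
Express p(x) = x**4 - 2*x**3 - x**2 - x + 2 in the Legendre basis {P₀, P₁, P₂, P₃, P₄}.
(28/15)P₀ + (-11/5)P₁ + (-2/21)P₂ + (-4/5)P₃ + (8/35)P₄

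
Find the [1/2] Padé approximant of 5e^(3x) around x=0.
(5*x + 5)/(3*x**2/2 - 2*x + 1)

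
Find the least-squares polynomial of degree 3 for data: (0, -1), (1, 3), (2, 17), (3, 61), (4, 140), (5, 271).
-11/14 + (41/84)x + (5/14)x² + (25/12)x³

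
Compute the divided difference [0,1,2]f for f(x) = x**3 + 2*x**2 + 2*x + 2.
5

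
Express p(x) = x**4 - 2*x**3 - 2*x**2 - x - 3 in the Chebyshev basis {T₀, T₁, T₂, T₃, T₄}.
(-29/8)T₀ + (-5/2)T₁ + (-1/2)T₂ + (-1/2)T₃ + (1/8)T₄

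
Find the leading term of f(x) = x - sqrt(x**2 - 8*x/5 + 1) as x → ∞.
4/5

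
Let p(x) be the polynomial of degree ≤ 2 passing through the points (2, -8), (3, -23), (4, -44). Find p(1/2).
13/4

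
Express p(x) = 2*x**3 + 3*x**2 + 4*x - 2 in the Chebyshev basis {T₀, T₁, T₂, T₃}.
(-1/2)T₀ + (11/2)T₁ + (3/2)T₂ + (1/2)T₃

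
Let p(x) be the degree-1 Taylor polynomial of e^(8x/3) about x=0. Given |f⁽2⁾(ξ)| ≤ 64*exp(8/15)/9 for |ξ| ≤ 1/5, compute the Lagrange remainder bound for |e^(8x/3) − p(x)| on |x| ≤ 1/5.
32*exp(8/15)/225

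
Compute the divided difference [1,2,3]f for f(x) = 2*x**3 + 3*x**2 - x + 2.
15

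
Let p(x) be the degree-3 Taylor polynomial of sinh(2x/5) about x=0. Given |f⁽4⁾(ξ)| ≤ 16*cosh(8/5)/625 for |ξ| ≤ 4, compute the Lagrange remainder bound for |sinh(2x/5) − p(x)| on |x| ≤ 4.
512*cosh(8/5)/1875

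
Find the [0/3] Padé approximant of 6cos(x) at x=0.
6/(x**2/2 + 1)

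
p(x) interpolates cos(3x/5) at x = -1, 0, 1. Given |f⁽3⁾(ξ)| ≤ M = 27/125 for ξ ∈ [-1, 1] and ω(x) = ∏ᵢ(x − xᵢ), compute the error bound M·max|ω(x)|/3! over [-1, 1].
sqrt(3)/125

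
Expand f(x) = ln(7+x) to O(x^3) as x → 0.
log(7) + x/7 - x**2/98 + O(x**3)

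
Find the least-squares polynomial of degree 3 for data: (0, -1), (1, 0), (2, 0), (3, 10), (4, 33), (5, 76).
-17/21 + (29/18)x + (-53/21)x² + (19/18)x³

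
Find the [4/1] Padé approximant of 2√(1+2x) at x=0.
(3*x**4/20 - 2*x**3/5 + 9*x**2/5 + 24*x/5 + 2)/(7*x/5 + 1)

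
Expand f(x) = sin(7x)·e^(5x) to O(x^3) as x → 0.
7*x + 35*x**2 + O(x**3)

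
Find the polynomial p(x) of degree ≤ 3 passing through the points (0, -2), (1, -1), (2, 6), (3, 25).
x**3 - 2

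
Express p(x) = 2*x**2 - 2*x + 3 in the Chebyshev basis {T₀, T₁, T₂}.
(4)T₀ + (-2)T₁ + T₂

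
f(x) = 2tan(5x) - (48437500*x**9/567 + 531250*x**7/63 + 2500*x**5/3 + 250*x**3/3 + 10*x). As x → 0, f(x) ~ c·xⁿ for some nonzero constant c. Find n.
11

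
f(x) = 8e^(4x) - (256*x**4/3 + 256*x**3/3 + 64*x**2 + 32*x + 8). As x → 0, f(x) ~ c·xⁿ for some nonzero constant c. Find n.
5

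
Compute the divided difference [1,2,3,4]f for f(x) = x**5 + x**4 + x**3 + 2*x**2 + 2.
76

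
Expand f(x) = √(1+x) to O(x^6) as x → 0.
1 + x/2 - x**2/8 + x**3/16 - 5*x**4/128 + 7*x**5/256 + O(x**6)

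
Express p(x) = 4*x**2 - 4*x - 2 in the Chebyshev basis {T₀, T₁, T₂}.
(-4)T₁ + (2)T₂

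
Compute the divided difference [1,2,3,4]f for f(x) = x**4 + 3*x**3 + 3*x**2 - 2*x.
13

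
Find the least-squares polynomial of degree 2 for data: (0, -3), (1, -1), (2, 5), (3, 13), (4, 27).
-101/35 + (-1/35)x + (13/7)x²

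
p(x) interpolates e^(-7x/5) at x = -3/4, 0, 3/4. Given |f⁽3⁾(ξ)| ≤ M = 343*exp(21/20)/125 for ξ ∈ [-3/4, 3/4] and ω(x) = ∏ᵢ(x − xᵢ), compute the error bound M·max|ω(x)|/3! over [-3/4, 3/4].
343*sqrt(3)*exp(21/20)/8000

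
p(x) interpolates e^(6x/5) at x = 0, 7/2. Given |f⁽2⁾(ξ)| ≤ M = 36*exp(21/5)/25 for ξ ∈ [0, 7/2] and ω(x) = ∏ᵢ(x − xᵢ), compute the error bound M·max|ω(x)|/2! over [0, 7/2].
441*exp(21/5)/200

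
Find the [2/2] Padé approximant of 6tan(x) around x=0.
6*x/(1 - x**2/3)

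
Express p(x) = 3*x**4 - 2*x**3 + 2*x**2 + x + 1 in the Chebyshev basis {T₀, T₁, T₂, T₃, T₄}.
(25/8)T₀ + (-1/2)T₁ + (5/2)T₂ + (-1/2)T₃ + (3/8)T₄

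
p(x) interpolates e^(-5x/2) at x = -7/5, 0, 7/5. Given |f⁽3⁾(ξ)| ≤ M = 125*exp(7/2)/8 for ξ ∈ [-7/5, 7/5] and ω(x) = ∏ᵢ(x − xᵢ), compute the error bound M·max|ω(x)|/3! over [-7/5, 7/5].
343*sqrt(3)*exp(7/2)/216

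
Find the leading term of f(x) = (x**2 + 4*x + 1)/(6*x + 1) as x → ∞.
x/6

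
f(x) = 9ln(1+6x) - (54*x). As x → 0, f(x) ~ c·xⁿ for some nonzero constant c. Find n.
2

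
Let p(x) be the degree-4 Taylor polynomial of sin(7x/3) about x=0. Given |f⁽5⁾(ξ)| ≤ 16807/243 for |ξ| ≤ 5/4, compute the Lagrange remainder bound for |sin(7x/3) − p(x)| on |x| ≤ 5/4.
10504375/5971968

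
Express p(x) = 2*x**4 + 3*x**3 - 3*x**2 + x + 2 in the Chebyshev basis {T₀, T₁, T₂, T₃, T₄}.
(5/4)T₀ + (13/4)T₁ + (-1/2)T₂ + (3/4)T₃ + (1/4)T₄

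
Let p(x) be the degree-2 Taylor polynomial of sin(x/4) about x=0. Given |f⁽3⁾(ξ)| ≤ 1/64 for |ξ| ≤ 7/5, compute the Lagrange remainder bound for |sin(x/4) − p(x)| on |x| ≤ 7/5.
343/48000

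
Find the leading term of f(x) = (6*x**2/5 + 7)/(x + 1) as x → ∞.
6*x/5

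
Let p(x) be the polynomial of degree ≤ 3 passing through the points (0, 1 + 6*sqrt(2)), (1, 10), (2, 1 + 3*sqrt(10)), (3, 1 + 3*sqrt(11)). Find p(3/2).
-3*sqrt(11)/16 - 3*sqrt(2)/8 + 27*sqrt(10)/16 + 97/16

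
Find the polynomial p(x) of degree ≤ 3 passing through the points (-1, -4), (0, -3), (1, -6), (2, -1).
2*x**3 - 2*x**2 - 3*x - 3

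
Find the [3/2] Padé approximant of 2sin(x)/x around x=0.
(2 - 7*x**2/30)/(x**2/20 + 1)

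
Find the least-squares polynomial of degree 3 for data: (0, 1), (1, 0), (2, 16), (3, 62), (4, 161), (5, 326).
58/63 + (-449/189)x + (-19/18)x² + (157/54)x³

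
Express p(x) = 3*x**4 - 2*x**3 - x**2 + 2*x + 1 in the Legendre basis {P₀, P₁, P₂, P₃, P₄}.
(19/15)P₀ + (4/5)P₁ + (22/21)P₂ + (-4/5)P₃ + (24/35)P₄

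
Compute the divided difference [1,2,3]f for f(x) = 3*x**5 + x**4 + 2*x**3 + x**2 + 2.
308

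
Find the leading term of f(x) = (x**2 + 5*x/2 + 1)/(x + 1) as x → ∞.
x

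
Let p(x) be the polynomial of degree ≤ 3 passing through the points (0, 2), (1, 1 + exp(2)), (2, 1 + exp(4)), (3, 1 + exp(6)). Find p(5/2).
-5*exp(2)/16 + 17/16 + 15*exp(4)/16 + 5*exp(6)/16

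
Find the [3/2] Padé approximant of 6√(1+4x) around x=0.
(12*x**3 + 54*x**2 + 36*x + 6)/(3*x**2 + 4*x + 1)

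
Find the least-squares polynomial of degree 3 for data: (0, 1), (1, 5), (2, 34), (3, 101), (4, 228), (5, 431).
5/6 + (-167/252)x + (52/21)x² + (107/36)x³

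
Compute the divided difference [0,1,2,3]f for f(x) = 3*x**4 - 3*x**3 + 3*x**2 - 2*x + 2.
15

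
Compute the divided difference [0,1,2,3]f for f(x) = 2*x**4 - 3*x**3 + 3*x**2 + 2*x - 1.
9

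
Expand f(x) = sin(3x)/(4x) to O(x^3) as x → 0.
3/4 - 9*x**2/8 + O(x**3)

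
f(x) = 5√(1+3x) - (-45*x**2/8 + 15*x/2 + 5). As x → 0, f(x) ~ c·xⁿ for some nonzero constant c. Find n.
3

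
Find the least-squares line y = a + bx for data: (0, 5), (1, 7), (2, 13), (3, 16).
a = 22/5, b = 39/10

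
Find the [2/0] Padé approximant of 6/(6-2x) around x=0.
x**2/9 + x/3 + 1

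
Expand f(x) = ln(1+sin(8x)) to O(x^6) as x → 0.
8*x - 32*x**2 + 256*x**3/3 - 1024*x**4/3 + 4096*x**5/3 + O(x**6)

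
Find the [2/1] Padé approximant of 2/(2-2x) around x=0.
1/(1 - x)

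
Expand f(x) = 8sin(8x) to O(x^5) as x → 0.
64*x - 2048*x**3/3 + O(x**5)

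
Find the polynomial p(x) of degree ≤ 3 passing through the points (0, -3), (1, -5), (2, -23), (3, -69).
-2*x**3 - 2*x**2 + 2*x - 3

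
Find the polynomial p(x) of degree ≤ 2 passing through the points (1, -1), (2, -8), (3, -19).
-2*x**2 - x + 2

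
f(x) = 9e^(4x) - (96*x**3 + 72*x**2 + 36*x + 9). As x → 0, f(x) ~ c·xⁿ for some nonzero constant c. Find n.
4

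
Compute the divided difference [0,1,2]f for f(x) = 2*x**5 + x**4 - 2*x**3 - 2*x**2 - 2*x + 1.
29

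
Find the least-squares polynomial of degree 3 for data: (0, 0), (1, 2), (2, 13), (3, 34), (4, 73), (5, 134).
-19/126 + (589/756)x + (137/126)x² + (89/108)x³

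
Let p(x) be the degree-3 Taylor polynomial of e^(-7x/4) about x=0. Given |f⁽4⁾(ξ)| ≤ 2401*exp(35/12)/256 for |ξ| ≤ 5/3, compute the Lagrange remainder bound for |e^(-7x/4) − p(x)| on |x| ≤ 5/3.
1500625*exp(35/12)/497664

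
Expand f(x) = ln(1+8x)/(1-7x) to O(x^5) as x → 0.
8*x + 24*x**2 + 1016*x**3/3 + 4040*x**4/3 + O(x**5)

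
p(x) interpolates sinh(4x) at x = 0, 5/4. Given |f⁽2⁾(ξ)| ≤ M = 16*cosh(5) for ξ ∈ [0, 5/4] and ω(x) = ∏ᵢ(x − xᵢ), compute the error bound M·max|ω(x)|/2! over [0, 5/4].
25*cosh(5)/8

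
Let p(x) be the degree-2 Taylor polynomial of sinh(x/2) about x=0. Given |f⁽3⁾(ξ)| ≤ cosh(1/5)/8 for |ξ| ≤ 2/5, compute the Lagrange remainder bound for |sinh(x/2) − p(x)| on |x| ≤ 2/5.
cosh(1/5)/750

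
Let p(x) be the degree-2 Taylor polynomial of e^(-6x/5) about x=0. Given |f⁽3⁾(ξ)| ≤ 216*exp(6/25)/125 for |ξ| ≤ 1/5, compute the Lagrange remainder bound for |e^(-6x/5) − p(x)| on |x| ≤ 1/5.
36*exp(6/25)/15625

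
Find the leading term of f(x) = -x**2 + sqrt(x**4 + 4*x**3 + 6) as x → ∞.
2*x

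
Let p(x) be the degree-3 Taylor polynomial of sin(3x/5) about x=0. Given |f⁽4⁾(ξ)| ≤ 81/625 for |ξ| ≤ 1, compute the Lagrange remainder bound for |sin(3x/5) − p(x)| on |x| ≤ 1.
27/5000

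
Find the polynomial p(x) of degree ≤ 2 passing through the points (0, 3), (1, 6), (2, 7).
-x**2 + 4*x + 3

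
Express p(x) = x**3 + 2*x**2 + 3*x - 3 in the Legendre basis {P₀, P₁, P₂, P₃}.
(-7/3)P₀ + (18/5)P₁ + (4/3)P₂ + (2/5)P₃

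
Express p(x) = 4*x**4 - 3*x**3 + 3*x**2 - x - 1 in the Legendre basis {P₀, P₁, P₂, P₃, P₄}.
(4/5)P₀ + (-14/5)P₁ + (30/7)P₂ + (-6/5)P₃ + (32/35)P₄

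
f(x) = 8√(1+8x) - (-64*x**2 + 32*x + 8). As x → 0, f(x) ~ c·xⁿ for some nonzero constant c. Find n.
3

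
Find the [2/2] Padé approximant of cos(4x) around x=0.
(1 - 20*x**2/3)/(4*x**2/3 + 1)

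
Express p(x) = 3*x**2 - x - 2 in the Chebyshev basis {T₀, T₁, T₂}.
(-1/2)T₀ - T₁ + (3/2)T₂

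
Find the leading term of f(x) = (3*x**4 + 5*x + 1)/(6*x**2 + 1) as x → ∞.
x**2/2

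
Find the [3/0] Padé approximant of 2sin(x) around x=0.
x*(6 - x**2)/3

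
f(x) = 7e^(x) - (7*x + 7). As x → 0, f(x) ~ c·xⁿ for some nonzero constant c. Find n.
2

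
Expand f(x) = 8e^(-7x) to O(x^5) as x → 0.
8 - 56*x + 196*x**2 - 1372*x**3/3 + 2401*x**4/3 + O(x**5)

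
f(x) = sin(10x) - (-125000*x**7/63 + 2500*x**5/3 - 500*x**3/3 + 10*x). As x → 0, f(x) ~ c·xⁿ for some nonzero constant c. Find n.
9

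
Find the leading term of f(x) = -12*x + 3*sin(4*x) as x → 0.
-32*x**3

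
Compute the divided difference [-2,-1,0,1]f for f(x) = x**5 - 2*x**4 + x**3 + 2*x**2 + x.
10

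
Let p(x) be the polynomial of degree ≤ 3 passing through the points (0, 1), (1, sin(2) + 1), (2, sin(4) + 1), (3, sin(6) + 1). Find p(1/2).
sin(6)/16 - 5*sin(4)/16 + 15*sin(2)/16 + 1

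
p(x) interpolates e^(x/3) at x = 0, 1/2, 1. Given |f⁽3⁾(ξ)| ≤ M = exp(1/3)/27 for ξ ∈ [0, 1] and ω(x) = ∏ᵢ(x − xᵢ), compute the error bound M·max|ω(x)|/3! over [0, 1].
sqrt(3)*exp(1/3)/5832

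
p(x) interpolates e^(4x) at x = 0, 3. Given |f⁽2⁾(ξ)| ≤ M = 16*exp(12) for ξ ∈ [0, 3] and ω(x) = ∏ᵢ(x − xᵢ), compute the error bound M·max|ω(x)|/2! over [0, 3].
18*exp(12)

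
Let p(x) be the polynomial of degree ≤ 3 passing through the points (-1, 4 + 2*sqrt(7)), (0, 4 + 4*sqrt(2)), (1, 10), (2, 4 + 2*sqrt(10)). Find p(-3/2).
-35*sqrt(2)/4 - 5*sqrt(10)/8 + 35*sqrt(7)/8 + 95/8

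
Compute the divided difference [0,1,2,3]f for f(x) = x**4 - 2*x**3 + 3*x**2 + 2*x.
4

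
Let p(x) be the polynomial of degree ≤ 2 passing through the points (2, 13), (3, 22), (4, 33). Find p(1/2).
13/4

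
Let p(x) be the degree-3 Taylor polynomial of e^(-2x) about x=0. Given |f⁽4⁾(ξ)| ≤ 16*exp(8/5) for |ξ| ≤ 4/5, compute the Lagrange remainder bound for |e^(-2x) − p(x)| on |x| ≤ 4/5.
512*exp(8/5)/1875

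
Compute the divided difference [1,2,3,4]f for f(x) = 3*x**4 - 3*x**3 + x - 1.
27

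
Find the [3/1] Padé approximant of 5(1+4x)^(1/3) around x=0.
(-320*x**3/81 + 80*x**2/9 + 20*x + 5)/(8*x/3 + 1)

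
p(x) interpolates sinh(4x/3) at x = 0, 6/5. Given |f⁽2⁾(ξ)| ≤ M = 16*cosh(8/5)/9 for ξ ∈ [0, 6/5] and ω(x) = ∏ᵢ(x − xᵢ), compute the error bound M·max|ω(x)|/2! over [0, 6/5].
8*cosh(8/5)/25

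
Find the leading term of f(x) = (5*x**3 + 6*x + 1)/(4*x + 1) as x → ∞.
5*x**2/4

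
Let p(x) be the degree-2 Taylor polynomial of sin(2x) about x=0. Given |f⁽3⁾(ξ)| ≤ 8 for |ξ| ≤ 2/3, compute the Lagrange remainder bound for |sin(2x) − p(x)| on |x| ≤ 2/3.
32/81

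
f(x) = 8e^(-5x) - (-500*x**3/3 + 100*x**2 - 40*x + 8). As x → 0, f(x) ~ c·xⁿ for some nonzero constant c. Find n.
4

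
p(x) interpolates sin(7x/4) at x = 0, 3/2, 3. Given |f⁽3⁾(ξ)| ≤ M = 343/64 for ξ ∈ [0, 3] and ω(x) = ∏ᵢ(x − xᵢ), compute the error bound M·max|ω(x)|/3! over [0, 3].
343*sqrt(3)/512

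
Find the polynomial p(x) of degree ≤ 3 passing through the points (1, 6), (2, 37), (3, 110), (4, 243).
3*x**3 + 3*x**2 + x - 1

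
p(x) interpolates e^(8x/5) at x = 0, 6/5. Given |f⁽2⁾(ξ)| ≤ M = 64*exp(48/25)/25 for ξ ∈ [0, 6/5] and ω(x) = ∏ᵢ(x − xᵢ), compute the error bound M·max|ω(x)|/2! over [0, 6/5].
288*exp(48/25)/625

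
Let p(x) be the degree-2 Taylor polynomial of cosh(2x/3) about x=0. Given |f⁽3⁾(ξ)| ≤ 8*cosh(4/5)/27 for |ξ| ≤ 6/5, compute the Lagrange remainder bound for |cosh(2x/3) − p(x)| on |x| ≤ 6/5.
32*cosh(4/5)/375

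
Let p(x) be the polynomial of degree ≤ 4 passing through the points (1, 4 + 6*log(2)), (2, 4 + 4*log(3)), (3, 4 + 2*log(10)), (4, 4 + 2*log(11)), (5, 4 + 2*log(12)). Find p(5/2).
4 + log(30*11**(11/16)*2**(17/64)*3**(59/64)*5**(13/32)/11)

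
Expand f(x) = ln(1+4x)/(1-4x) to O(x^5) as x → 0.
4*x + 8*x**2 + 160*x**3/3 + 448*x**4/3 + O(x**5)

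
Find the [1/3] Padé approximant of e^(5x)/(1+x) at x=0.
(5*x/8 + 1)/(-175*x**3/48 + 5*x**2 - 27*x/8 + 1)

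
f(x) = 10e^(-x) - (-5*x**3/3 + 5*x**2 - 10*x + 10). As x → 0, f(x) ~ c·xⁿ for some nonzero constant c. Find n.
4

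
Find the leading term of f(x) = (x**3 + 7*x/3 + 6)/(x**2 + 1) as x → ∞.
x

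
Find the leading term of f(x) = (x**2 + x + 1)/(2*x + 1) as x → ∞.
x/2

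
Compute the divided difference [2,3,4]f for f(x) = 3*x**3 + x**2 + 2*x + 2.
28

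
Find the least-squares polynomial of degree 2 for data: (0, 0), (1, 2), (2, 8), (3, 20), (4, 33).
-1/5 + (2/5)x + (2)x²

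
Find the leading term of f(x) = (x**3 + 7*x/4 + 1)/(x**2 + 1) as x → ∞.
x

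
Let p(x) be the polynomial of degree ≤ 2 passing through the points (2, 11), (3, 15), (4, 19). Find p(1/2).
5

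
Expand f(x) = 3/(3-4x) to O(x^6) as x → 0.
1 + 4*x/3 + 16*x**2/9 + 64*x**3/27 + 256*x**4/81 + 1024*x**5/243 + O(x**6)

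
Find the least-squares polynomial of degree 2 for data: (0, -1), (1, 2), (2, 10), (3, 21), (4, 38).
-34/35 + (59/70)x + (31/14)x²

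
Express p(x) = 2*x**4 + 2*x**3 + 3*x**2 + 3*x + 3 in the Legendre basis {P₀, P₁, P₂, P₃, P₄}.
(22/5)P₀ + (21/5)P₁ + (22/7)P₂ + (4/5)P₃ + (16/35)P₄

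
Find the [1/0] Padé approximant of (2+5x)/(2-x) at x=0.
3*x + 1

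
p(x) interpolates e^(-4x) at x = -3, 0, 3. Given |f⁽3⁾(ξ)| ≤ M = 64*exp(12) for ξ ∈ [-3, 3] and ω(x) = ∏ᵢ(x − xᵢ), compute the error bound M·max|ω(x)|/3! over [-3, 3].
64*sqrt(3)*exp(12)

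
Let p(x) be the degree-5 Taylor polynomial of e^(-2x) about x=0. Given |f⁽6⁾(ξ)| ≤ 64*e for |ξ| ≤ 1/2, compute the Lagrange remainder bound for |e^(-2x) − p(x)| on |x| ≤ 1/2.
e/720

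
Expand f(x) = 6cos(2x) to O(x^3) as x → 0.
6 - 12*x**2 + O(x**3)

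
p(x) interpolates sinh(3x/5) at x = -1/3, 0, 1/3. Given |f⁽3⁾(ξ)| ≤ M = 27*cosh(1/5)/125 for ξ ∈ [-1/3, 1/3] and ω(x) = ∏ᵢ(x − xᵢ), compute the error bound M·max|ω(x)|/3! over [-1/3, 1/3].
sqrt(3)*cosh(1/5)/3375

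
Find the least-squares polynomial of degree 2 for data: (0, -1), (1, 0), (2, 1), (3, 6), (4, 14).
-22/35 + (-54/35)x + (9/7)x²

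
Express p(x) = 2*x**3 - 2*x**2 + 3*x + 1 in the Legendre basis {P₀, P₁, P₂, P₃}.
(1/3)P₀ + (21/5)P₁ + (-4/3)P₂ + (4/5)P₃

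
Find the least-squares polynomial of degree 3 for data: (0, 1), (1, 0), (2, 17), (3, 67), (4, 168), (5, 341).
11/14 + (-61/28)x + (-27/28)x² + (3)x³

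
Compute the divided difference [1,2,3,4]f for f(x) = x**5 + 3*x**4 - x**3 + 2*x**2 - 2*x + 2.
94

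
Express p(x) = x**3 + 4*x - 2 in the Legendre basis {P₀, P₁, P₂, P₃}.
(-2)P₀ + (23/5)P₁ + (2/5)P₃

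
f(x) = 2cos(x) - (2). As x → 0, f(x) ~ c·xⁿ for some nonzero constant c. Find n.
2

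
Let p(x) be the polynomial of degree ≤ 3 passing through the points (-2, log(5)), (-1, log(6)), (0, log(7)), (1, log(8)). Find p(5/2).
log(1761205026816*2**(1/8)*3**(7/16)*418701171875**(1/16)/1730160900125)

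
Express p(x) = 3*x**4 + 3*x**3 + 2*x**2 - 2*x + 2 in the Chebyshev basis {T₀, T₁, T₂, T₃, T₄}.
(33/8)T₀ + (1/4)T₁ + (5/2)T₂ + (3/4)T₃ + (3/8)T₄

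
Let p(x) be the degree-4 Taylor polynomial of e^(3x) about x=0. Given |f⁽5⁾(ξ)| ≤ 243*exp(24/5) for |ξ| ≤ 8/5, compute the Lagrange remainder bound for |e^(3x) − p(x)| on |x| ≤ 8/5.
331776*exp(24/5)/15625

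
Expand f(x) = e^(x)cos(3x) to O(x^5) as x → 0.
1 + x - 4*x**2 - 13*x**3/3 + 7*x**4/6 + O(x**5)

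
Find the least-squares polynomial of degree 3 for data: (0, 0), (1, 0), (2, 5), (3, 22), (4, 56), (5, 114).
1/63 + (-137/189)x + (-7/18)x² + (55/54)x³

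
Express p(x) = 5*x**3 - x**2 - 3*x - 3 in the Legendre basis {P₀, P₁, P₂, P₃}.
(-10/3)P₀ + (-2/3)P₂ + (2)P₃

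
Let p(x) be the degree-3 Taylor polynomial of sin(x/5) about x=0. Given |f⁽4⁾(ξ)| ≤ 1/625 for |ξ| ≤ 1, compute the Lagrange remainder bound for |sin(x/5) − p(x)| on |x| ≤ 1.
1/15000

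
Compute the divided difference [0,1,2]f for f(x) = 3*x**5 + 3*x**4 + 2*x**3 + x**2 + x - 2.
73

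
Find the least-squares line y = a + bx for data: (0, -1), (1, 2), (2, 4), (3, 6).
a = -7/10, b = 23/10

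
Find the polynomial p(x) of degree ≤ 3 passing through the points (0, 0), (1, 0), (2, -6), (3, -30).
-2*x**3 + 3*x**2 - x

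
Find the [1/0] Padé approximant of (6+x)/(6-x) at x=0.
x/3 + 1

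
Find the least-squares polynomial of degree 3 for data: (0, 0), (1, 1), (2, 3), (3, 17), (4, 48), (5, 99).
19/63 + (-29/189)x + (-139/126)x² + (55/54)x³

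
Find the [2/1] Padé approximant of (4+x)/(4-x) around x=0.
(x/4 + 1)/(1 - x/4)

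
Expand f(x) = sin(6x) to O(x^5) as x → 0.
6*x - 36*x**3 + O(x**5)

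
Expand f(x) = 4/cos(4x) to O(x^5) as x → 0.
4 + 32*x**2 + 640*x**4/3 + O(x**5)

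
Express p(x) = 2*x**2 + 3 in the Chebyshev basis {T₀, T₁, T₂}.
(4)T₀ + T₂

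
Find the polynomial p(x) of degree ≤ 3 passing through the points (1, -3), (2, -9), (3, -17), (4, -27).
-x**2 - 3*x + 1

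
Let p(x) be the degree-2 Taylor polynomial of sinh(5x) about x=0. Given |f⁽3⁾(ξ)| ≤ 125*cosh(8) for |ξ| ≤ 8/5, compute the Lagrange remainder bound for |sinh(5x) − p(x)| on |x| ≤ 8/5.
256*cosh(8)/3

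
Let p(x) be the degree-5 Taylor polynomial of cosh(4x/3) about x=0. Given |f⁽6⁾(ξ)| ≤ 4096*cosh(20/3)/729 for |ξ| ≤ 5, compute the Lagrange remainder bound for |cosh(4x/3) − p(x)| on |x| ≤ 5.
800000*cosh(20/3)/6561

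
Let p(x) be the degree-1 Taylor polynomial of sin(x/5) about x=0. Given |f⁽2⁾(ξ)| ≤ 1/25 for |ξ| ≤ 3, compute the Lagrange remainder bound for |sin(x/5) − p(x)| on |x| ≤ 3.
9/50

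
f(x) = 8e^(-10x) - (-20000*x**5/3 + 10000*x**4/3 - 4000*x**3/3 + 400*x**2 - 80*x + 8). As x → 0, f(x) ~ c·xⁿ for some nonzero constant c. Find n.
6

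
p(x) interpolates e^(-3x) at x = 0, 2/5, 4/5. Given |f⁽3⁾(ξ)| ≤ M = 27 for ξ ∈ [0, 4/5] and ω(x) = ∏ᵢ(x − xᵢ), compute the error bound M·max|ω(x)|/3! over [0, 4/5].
8*sqrt(3)/125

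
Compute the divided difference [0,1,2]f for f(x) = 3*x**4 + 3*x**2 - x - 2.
24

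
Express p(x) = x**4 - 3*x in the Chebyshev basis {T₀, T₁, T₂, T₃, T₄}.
(3/8)T₀ + (-3)T₁ + (1/2)T₂ + (1/8)T₄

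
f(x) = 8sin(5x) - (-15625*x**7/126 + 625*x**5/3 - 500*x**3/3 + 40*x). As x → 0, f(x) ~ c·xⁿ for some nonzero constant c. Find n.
9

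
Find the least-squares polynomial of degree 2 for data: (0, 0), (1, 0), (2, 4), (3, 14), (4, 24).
-2/7 + (-43/35)x + (13/7)x²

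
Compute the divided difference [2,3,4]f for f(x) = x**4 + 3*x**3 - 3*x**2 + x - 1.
79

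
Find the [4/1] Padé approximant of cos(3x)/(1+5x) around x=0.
(27*x**4/8 - 9*x**2/2 + 1)/(5*x + 1)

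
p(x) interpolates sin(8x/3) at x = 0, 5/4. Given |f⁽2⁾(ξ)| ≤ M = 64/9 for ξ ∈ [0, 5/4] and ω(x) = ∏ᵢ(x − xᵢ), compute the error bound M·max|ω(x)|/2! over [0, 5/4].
25/18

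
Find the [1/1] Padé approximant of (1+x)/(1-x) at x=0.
(x + 1)/(1 - x)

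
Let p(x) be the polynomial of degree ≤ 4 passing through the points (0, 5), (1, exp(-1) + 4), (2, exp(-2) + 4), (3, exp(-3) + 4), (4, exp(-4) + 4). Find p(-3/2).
(-2772*exp(3) - 1540*e + 315 + 2970*exp(2) + 1667*exp(4))*exp(-4)/128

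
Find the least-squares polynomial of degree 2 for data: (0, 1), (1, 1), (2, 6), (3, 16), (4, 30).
32/35 + (-149/70)x + (33/14)x²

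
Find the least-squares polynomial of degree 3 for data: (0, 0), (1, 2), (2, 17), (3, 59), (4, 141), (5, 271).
25/126 + (-1585/756)x + (341/252)x² + (107/54)x³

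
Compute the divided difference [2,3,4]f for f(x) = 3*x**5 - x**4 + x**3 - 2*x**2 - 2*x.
807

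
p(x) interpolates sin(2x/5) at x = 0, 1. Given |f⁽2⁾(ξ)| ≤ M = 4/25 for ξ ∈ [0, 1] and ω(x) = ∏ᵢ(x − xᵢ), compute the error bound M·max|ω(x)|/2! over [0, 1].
1/50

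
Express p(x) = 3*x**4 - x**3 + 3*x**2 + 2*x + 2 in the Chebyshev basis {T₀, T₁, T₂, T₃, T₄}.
(37/8)T₀ + (5/4)T₁ + (3)T₂ + (-1/4)T₃ + (3/8)T₄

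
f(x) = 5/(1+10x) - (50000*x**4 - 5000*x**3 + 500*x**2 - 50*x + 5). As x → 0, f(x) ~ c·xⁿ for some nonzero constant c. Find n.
5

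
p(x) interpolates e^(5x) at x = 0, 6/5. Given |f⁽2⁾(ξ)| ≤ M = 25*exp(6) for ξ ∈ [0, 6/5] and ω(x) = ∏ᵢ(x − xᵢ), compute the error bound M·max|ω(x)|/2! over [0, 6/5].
9*exp(6)/2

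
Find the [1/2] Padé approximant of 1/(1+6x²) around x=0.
1/(6*x**2 + 1)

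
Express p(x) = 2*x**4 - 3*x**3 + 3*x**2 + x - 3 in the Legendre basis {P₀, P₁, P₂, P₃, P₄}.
(-8/5)P₀ + (-4/5)P₁ + (22/7)P₂ + (-6/5)P₃ + (16/35)P₄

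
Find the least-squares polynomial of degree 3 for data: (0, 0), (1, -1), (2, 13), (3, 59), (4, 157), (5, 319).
17/126 + (-2759/756)x + (-79/126)x² + (305/108)x³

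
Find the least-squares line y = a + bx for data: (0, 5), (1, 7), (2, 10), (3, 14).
a = 9/2, b = 3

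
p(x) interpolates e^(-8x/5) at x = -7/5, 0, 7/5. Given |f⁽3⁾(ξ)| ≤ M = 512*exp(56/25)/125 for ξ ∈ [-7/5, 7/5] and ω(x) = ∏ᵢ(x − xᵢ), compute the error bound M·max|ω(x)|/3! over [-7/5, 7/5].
175616*sqrt(3)*exp(56/25)/421875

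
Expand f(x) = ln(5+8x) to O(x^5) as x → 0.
log(5) + 8*x/5 - 32*x**2/25 + 512*x**3/375 - 1024*x**4/625 + O(x**5)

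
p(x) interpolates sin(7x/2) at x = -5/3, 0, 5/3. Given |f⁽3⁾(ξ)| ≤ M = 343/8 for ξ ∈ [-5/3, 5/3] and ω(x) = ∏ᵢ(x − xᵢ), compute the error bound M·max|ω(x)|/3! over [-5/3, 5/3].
42875*sqrt(3)/5832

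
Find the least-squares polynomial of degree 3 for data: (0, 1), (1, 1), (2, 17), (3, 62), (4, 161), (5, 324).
1 + (-55/42)x + (-39/28)x² + (35/12)x³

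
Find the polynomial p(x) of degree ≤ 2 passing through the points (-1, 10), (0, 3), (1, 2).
3*x**2 - 4*x + 3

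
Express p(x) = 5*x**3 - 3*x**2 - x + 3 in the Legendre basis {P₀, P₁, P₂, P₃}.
(2)P₀ + (2)P₁ + (-2)P₂ + (2)P₃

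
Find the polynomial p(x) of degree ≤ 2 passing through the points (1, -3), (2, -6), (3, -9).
-3*x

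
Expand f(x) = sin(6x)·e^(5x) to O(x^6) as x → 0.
6*x + 30*x**2 + 39*x**3 - 55*x**4 - 4579*x**5/20 + O(x**6)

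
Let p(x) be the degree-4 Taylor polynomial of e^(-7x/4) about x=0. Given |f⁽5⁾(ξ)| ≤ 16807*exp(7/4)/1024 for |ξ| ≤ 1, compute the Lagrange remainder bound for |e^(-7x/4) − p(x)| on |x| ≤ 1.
16807*exp(7/4)/122880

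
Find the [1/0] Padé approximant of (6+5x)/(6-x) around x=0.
x + 1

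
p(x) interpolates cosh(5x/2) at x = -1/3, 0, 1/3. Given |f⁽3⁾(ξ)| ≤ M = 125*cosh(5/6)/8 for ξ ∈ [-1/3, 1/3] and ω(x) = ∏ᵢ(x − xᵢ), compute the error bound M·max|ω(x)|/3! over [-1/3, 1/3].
125*sqrt(3)*cosh(5/6)/5832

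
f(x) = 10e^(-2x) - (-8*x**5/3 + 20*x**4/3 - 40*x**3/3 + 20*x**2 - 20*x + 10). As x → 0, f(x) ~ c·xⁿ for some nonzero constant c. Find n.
6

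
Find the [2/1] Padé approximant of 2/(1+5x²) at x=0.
2 - 10*x**2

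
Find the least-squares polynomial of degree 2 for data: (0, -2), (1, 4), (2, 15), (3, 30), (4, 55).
-8/5 + (2)x + (3)x²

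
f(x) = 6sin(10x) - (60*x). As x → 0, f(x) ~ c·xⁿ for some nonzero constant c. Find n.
3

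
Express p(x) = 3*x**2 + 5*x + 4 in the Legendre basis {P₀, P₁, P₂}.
(5)P₀ + (5)P₁ + (2)P₂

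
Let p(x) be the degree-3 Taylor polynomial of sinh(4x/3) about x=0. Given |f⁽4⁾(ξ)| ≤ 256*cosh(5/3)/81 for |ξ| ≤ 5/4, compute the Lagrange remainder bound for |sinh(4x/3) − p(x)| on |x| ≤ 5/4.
625*cosh(5/3)/1944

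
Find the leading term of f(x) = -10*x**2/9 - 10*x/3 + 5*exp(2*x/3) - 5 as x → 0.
20*x**3/81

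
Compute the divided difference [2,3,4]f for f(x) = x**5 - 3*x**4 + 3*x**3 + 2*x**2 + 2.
149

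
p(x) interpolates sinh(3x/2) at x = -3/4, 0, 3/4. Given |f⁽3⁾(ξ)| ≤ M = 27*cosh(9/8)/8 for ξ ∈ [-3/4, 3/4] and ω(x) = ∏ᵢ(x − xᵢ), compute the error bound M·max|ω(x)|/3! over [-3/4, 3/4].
27*sqrt(3)*cosh(9/8)/512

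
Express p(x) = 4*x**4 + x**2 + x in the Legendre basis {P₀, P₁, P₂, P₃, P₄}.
(17/15)P₀ + P₁ + (62/21)P₂ + (32/35)P₄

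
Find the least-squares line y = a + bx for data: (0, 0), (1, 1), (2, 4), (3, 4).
a = 0, b = 3/2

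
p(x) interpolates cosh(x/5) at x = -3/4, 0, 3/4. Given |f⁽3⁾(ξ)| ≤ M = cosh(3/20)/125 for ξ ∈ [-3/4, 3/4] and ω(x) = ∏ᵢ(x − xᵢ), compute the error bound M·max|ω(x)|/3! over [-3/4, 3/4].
sqrt(3)*cosh(3/20)/8000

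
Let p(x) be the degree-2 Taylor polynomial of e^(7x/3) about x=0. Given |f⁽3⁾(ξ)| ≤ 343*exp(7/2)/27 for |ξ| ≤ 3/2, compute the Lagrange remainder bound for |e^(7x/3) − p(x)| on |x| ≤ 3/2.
343*exp(7/2)/48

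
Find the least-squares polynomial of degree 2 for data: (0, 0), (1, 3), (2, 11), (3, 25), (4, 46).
1/5 + (-3/5)x + (3)x²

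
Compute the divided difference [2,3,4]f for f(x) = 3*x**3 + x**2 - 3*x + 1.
28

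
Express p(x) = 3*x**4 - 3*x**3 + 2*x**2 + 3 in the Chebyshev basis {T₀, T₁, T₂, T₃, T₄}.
(41/8)T₀ + (-9/4)T₁ + (5/2)T₂ + (-3/4)T₃ + (3/8)T₄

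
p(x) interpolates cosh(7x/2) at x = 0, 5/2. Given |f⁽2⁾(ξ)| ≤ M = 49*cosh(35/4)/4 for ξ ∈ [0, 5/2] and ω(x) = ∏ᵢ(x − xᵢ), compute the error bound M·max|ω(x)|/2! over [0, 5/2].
1225*cosh(35/4)/128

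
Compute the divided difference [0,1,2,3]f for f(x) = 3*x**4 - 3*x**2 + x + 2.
18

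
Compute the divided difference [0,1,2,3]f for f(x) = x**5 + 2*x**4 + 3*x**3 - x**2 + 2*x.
40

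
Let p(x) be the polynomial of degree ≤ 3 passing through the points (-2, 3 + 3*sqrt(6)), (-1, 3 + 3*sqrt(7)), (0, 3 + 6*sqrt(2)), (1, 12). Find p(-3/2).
-15*sqrt(2)/8 + 15*sqrt(6)/16 + 57/16 + 45*sqrt(7)/16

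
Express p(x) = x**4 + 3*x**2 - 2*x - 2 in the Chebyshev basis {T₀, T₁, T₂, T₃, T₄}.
(-1/8)T₀ + (-2)T₁ + (2)T₂ + (1/8)T₄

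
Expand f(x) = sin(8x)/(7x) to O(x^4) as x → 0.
8/7 - 256*x**2/21 + O(x**4)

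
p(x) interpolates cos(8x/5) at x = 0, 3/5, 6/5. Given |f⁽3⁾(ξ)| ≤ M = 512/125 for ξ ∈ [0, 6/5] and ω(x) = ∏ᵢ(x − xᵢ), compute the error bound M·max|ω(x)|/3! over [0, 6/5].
512*sqrt(3)/15625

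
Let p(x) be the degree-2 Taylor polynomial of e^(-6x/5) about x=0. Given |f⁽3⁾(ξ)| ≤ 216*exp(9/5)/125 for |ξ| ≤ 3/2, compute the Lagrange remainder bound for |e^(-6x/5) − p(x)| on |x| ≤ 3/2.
243*exp(9/5)/250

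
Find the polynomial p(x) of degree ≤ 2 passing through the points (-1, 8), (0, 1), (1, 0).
3*x**2 - 4*x + 1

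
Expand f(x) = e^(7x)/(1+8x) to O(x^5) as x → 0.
1 - x + 65*x**2/2 - 1217*x**3/6 + 41345*x**4/24 + O(x**5)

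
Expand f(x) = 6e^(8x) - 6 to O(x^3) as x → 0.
48*x + 192*x**2 + O(x**3)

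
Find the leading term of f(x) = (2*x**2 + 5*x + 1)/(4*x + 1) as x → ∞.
x/2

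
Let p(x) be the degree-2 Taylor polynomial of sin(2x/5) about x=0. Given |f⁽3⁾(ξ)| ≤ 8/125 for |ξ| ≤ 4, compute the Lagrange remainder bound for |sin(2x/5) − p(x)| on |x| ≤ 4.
256/375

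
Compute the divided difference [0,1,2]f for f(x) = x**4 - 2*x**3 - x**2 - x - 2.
0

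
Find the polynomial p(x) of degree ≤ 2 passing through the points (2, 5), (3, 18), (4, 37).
3*x**2 - 2*x - 3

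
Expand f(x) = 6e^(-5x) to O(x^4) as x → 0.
6 - 30*x + 75*x**2 - 125*x**3 + O(x**4)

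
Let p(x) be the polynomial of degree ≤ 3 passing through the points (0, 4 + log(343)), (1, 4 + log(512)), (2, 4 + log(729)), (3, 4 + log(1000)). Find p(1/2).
4 + log(256*2**(5/8)*3**(1/8)*5**(3/16)*7**(15/16)/9)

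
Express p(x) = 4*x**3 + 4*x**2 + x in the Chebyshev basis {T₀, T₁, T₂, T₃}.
(2)T₀ + (4)T₁ + (2)T₂ + T₃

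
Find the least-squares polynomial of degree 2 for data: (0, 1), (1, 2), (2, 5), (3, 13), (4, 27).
10/7 + (-179/70)x + (31/14)x²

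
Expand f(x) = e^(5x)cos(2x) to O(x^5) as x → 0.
1 + 5*x + 21*x**2/2 + 65*x**3/6 + 41*x**4/24 + O(x**5)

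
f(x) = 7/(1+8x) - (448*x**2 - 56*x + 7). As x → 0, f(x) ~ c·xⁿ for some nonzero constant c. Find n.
3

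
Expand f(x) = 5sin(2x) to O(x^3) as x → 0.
10*x + O(x**3)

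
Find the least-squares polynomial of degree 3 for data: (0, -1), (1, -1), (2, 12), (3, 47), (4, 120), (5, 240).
-19/18 + (-167/108)x + (-5/36)x² + (109/54)x³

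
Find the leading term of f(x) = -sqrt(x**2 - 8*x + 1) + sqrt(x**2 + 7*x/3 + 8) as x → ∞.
31/6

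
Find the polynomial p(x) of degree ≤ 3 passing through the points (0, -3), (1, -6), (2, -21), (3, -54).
-x**3 - 3*x**2 + x - 3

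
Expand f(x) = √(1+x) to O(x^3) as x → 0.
1 + x/2 - x**2/8 + O(x**3)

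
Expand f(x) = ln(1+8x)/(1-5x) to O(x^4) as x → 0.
8*x + 8*x**2 + 632*x**3/3 + O(x**4)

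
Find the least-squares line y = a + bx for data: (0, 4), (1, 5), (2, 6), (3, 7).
a = 4, b = 1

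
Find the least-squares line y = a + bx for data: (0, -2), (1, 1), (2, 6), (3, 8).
a = -2, b = 7/2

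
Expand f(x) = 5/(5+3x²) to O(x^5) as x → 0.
1 - 3*x**2/5 + 9*x**4/25 + O(x**5)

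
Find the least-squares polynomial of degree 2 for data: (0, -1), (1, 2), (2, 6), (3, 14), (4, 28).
-17/35 + (-3/7)x + (13/7)x²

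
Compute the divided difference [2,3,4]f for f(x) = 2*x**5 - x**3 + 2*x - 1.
561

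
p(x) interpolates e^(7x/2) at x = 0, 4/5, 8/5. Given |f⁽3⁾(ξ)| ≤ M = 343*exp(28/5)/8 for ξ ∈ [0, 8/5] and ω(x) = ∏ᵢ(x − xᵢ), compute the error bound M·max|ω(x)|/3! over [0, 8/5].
2744*sqrt(3)*exp(28/5)/3375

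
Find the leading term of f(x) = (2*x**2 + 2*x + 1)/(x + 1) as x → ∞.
2*x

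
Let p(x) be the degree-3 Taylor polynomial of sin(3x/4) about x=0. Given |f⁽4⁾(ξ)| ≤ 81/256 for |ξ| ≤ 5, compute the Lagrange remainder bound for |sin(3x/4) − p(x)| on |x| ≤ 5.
16875/2048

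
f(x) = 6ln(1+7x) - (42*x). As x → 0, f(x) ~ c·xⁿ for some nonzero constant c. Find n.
2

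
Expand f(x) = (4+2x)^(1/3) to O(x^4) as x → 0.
2**(2/3) + 2**(2/3)*x/6 - 2**(2/3)*x**2/36 + 5*2**(2/3)*x**3/648 + O(x**4)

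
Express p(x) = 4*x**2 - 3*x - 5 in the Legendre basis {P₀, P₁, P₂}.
(-11/3)P₀ + (-3)P₁ + (8/3)P₂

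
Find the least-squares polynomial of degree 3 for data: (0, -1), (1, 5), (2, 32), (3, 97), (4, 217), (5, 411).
-67/63 + (691/378)x + (187/126)x² + (79/27)x³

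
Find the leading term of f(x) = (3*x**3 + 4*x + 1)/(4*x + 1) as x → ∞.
3*x**2/4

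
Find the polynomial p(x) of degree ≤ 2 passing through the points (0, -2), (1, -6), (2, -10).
-4*x - 2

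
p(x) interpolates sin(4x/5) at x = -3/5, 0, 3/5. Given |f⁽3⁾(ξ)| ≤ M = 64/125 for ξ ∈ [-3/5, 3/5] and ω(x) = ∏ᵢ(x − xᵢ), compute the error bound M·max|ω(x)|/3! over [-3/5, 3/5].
64*sqrt(3)/15625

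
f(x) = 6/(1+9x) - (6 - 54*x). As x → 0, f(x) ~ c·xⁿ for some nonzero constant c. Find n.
2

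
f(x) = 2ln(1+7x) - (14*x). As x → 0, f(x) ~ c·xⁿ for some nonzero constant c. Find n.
2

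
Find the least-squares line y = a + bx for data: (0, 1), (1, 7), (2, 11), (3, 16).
a = 7/5, b = 49/10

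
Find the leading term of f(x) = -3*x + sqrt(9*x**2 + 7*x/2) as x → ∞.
7/12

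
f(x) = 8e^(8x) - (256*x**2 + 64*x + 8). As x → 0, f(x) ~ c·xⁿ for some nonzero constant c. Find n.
3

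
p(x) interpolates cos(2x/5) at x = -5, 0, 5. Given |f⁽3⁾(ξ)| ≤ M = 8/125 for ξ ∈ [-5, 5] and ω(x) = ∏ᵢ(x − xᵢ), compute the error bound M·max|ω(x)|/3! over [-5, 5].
8*sqrt(3)/27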